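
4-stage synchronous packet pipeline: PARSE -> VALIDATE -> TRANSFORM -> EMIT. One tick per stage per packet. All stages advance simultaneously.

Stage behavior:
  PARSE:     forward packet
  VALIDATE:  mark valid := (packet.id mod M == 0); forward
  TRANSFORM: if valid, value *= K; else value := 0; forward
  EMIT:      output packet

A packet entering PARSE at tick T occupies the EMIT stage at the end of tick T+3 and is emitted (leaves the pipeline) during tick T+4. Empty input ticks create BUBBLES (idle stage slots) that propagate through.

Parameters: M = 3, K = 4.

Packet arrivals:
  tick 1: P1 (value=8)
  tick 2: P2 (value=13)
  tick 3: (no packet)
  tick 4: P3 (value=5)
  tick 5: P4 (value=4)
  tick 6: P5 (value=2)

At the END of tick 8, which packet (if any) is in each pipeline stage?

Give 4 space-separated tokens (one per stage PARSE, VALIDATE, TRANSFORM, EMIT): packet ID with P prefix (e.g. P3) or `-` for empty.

Tick 1: [PARSE:P1(v=8,ok=F), VALIDATE:-, TRANSFORM:-, EMIT:-] out:-; in:P1
Tick 2: [PARSE:P2(v=13,ok=F), VALIDATE:P1(v=8,ok=F), TRANSFORM:-, EMIT:-] out:-; in:P2
Tick 3: [PARSE:-, VALIDATE:P2(v=13,ok=F), TRANSFORM:P1(v=0,ok=F), EMIT:-] out:-; in:-
Tick 4: [PARSE:P3(v=5,ok=F), VALIDATE:-, TRANSFORM:P2(v=0,ok=F), EMIT:P1(v=0,ok=F)] out:-; in:P3
Tick 5: [PARSE:P4(v=4,ok=F), VALIDATE:P3(v=5,ok=T), TRANSFORM:-, EMIT:P2(v=0,ok=F)] out:P1(v=0); in:P4
Tick 6: [PARSE:P5(v=2,ok=F), VALIDATE:P4(v=4,ok=F), TRANSFORM:P3(v=20,ok=T), EMIT:-] out:P2(v=0); in:P5
Tick 7: [PARSE:-, VALIDATE:P5(v=2,ok=F), TRANSFORM:P4(v=0,ok=F), EMIT:P3(v=20,ok=T)] out:-; in:-
Tick 8: [PARSE:-, VALIDATE:-, TRANSFORM:P5(v=0,ok=F), EMIT:P4(v=0,ok=F)] out:P3(v=20); in:-
At end of tick 8: ['-', '-', 'P5', 'P4']

Answer: - - P5 P4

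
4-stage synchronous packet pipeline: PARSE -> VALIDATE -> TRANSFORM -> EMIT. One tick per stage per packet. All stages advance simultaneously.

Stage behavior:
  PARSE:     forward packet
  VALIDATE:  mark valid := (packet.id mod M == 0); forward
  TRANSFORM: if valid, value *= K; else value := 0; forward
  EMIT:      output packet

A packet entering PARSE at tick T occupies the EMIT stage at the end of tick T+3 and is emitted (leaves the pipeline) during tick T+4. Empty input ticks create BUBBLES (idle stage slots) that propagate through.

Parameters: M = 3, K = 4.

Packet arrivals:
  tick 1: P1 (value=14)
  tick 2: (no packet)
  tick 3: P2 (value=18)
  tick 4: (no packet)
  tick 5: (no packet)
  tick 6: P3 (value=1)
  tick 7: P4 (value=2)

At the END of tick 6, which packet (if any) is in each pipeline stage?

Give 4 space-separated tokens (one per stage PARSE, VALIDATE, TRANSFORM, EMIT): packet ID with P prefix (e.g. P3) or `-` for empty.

Answer: P3 - - P2

Derivation:
Tick 1: [PARSE:P1(v=14,ok=F), VALIDATE:-, TRANSFORM:-, EMIT:-] out:-; in:P1
Tick 2: [PARSE:-, VALIDATE:P1(v=14,ok=F), TRANSFORM:-, EMIT:-] out:-; in:-
Tick 3: [PARSE:P2(v=18,ok=F), VALIDATE:-, TRANSFORM:P1(v=0,ok=F), EMIT:-] out:-; in:P2
Tick 4: [PARSE:-, VALIDATE:P2(v=18,ok=F), TRANSFORM:-, EMIT:P1(v=0,ok=F)] out:-; in:-
Tick 5: [PARSE:-, VALIDATE:-, TRANSFORM:P2(v=0,ok=F), EMIT:-] out:P1(v=0); in:-
Tick 6: [PARSE:P3(v=1,ok=F), VALIDATE:-, TRANSFORM:-, EMIT:P2(v=0,ok=F)] out:-; in:P3
At end of tick 6: ['P3', '-', '-', 'P2']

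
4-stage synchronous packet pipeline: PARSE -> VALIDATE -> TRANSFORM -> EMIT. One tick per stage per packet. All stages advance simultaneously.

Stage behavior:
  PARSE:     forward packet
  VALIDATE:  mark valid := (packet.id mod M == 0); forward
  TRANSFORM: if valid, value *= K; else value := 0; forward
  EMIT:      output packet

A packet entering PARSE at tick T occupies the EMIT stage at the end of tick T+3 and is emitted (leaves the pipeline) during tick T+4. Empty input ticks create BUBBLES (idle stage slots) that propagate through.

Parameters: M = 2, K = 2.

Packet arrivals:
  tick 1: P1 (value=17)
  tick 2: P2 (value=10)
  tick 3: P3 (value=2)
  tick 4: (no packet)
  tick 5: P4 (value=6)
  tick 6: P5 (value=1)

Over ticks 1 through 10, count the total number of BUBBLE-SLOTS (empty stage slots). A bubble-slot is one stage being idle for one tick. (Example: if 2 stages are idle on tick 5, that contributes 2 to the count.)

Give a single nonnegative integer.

Tick 1: [PARSE:P1(v=17,ok=F), VALIDATE:-, TRANSFORM:-, EMIT:-] out:-; bubbles=3
Tick 2: [PARSE:P2(v=10,ok=F), VALIDATE:P1(v=17,ok=F), TRANSFORM:-, EMIT:-] out:-; bubbles=2
Tick 3: [PARSE:P3(v=2,ok=F), VALIDATE:P2(v=10,ok=T), TRANSFORM:P1(v=0,ok=F), EMIT:-] out:-; bubbles=1
Tick 4: [PARSE:-, VALIDATE:P3(v=2,ok=F), TRANSFORM:P2(v=20,ok=T), EMIT:P1(v=0,ok=F)] out:-; bubbles=1
Tick 5: [PARSE:P4(v=6,ok=F), VALIDATE:-, TRANSFORM:P3(v=0,ok=F), EMIT:P2(v=20,ok=T)] out:P1(v=0); bubbles=1
Tick 6: [PARSE:P5(v=1,ok=F), VALIDATE:P4(v=6,ok=T), TRANSFORM:-, EMIT:P3(v=0,ok=F)] out:P2(v=20); bubbles=1
Tick 7: [PARSE:-, VALIDATE:P5(v=1,ok=F), TRANSFORM:P4(v=12,ok=T), EMIT:-] out:P3(v=0); bubbles=2
Tick 8: [PARSE:-, VALIDATE:-, TRANSFORM:P5(v=0,ok=F), EMIT:P4(v=12,ok=T)] out:-; bubbles=2
Tick 9: [PARSE:-, VALIDATE:-, TRANSFORM:-, EMIT:P5(v=0,ok=F)] out:P4(v=12); bubbles=3
Tick 10: [PARSE:-, VALIDATE:-, TRANSFORM:-, EMIT:-] out:P5(v=0); bubbles=4
Total bubble-slots: 20

Answer: 20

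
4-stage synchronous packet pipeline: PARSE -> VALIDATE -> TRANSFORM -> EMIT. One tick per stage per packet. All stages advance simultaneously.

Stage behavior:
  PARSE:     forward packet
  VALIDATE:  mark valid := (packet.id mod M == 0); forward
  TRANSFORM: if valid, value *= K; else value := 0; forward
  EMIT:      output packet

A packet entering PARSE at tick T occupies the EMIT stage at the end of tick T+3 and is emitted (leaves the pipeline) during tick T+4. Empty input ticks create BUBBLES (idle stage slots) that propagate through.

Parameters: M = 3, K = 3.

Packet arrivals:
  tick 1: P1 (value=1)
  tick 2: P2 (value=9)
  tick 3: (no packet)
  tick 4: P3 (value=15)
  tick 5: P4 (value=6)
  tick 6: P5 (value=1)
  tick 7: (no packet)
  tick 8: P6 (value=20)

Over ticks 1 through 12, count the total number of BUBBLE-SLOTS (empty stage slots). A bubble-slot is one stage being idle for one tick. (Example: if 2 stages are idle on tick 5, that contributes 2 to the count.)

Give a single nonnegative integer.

Tick 1: [PARSE:P1(v=1,ok=F), VALIDATE:-, TRANSFORM:-, EMIT:-] out:-; bubbles=3
Tick 2: [PARSE:P2(v=9,ok=F), VALIDATE:P1(v=1,ok=F), TRANSFORM:-, EMIT:-] out:-; bubbles=2
Tick 3: [PARSE:-, VALIDATE:P2(v=9,ok=F), TRANSFORM:P1(v=0,ok=F), EMIT:-] out:-; bubbles=2
Tick 4: [PARSE:P3(v=15,ok=F), VALIDATE:-, TRANSFORM:P2(v=0,ok=F), EMIT:P1(v=0,ok=F)] out:-; bubbles=1
Tick 5: [PARSE:P4(v=6,ok=F), VALIDATE:P3(v=15,ok=T), TRANSFORM:-, EMIT:P2(v=0,ok=F)] out:P1(v=0); bubbles=1
Tick 6: [PARSE:P5(v=1,ok=F), VALIDATE:P4(v=6,ok=F), TRANSFORM:P3(v=45,ok=T), EMIT:-] out:P2(v=0); bubbles=1
Tick 7: [PARSE:-, VALIDATE:P5(v=1,ok=F), TRANSFORM:P4(v=0,ok=F), EMIT:P3(v=45,ok=T)] out:-; bubbles=1
Tick 8: [PARSE:P6(v=20,ok=F), VALIDATE:-, TRANSFORM:P5(v=0,ok=F), EMIT:P4(v=0,ok=F)] out:P3(v=45); bubbles=1
Tick 9: [PARSE:-, VALIDATE:P6(v=20,ok=T), TRANSFORM:-, EMIT:P5(v=0,ok=F)] out:P4(v=0); bubbles=2
Tick 10: [PARSE:-, VALIDATE:-, TRANSFORM:P6(v=60,ok=T), EMIT:-] out:P5(v=0); bubbles=3
Tick 11: [PARSE:-, VALIDATE:-, TRANSFORM:-, EMIT:P6(v=60,ok=T)] out:-; bubbles=3
Tick 12: [PARSE:-, VALIDATE:-, TRANSFORM:-, EMIT:-] out:P6(v=60); bubbles=4
Total bubble-slots: 24

Answer: 24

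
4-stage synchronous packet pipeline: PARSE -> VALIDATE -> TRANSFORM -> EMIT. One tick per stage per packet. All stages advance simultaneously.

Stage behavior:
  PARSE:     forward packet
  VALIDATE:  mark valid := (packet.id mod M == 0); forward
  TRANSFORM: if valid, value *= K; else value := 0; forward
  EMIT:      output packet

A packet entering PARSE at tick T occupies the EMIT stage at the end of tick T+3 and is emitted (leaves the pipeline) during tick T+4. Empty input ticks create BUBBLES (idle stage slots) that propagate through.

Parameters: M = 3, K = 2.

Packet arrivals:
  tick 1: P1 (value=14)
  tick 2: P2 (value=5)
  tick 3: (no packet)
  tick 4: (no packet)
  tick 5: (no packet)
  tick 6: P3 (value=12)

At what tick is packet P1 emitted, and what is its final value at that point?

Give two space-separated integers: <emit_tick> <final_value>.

Answer: 5 0

Derivation:
Tick 1: [PARSE:P1(v=14,ok=F), VALIDATE:-, TRANSFORM:-, EMIT:-] out:-; in:P1
Tick 2: [PARSE:P2(v=5,ok=F), VALIDATE:P1(v=14,ok=F), TRANSFORM:-, EMIT:-] out:-; in:P2
Tick 3: [PARSE:-, VALIDATE:P2(v=5,ok=F), TRANSFORM:P1(v=0,ok=F), EMIT:-] out:-; in:-
Tick 4: [PARSE:-, VALIDATE:-, TRANSFORM:P2(v=0,ok=F), EMIT:P1(v=0,ok=F)] out:-; in:-
Tick 5: [PARSE:-, VALIDATE:-, TRANSFORM:-, EMIT:P2(v=0,ok=F)] out:P1(v=0); in:-
Tick 6: [PARSE:P3(v=12,ok=F), VALIDATE:-, TRANSFORM:-, EMIT:-] out:P2(v=0); in:P3
Tick 7: [PARSE:-, VALIDATE:P3(v=12,ok=T), TRANSFORM:-, EMIT:-] out:-; in:-
Tick 8: [PARSE:-, VALIDATE:-, TRANSFORM:P3(v=24,ok=T), EMIT:-] out:-; in:-
Tick 9: [PARSE:-, VALIDATE:-, TRANSFORM:-, EMIT:P3(v=24,ok=T)] out:-; in:-
Tick 10: [PARSE:-, VALIDATE:-, TRANSFORM:-, EMIT:-] out:P3(v=24); in:-
P1: arrives tick 1, valid=False (id=1, id%3=1), emit tick 5, final value 0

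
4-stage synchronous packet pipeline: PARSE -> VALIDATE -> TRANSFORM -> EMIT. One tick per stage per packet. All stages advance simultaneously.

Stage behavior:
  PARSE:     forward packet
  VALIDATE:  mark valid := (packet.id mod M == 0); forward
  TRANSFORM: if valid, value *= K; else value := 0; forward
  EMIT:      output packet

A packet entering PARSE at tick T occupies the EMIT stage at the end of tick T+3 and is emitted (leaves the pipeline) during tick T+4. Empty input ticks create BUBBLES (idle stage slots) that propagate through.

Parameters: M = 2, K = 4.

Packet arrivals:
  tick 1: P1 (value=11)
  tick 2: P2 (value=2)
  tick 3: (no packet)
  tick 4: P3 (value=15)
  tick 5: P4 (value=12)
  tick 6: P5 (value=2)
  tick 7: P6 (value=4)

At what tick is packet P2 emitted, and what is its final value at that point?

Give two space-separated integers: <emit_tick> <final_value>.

Answer: 6 8

Derivation:
Tick 1: [PARSE:P1(v=11,ok=F), VALIDATE:-, TRANSFORM:-, EMIT:-] out:-; in:P1
Tick 2: [PARSE:P2(v=2,ok=F), VALIDATE:P1(v=11,ok=F), TRANSFORM:-, EMIT:-] out:-; in:P2
Tick 3: [PARSE:-, VALIDATE:P2(v=2,ok=T), TRANSFORM:P1(v=0,ok=F), EMIT:-] out:-; in:-
Tick 4: [PARSE:P3(v=15,ok=F), VALIDATE:-, TRANSFORM:P2(v=8,ok=T), EMIT:P1(v=0,ok=F)] out:-; in:P3
Tick 5: [PARSE:P4(v=12,ok=F), VALIDATE:P3(v=15,ok=F), TRANSFORM:-, EMIT:P2(v=8,ok=T)] out:P1(v=0); in:P4
Tick 6: [PARSE:P5(v=2,ok=F), VALIDATE:P4(v=12,ok=T), TRANSFORM:P3(v=0,ok=F), EMIT:-] out:P2(v=8); in:P5
Tick 7: [PARSE:P6(v=4,ok=F), VALIDATE:P5(v=2,ok=F), TRANSFORM:P4(v=48,ok=T), EMIT:P3(v=0,ok=F)] out:-; in:P6
Tick 8: [PARSE:-, VALIDATE:P6(v=4,ok=T), TRANSFORM:P5(v=0,ok=F), EMIT:P4(v=48,ok=T)] out:P3(v=0); in:-
Tick 9: [PARSE:-, VALIDATE:-, TRANSFORM:P6(v=16,ok=T), EMIT:P5(v=0,ok=F)] out:P4(v=48); in:-
Tick 10: [PARSE:-, VALIDATE:-, TRANSFORM:-, EMIT:P6(v=16,ok=T)] out:P5(v=0); in:-
Tick 11: [PARSE:-, VALIDATE:-, TRANSFORM:-, EMIT:-] out:P6(v=16); in:-
P2: arrives tick 2, valid=True (id=2, id%2=0), emit tick 6, final value 8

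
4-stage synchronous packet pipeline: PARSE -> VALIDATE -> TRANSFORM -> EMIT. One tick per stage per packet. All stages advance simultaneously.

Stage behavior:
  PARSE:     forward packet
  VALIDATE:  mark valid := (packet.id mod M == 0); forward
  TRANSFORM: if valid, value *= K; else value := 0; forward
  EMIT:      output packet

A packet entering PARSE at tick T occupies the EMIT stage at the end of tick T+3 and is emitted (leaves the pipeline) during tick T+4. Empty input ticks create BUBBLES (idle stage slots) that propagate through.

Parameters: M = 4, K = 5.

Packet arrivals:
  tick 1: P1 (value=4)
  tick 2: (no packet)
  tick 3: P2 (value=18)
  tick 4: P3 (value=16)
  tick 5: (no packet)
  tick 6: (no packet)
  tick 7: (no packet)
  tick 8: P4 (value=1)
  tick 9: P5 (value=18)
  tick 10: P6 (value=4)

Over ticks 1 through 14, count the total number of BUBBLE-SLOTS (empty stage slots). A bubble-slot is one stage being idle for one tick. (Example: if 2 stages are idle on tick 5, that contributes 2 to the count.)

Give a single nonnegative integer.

Tick 1: [PARSE:P1(v=4,ok=F), VALIDATE:-, TRANSFORM:-, EMIT:-] out:-; bubbles=3
Tick 2: [PARSE:-, VALIDATE:P1(v=4,ok=F), TRANSFORM:-, EMIT:-] out:-; bubbles=3
Tick 3: [PARSE:P2(v=18,ok=F), VALIDATE:-, TRANSFORM:P1(v=0,ok=F), EMIT:-] out:-; bubbles=2
Tick 4: [PARSE:P3(v=16,ok=F), VALIDATE:P2(v=18,ok=F), TRANSFORM:-, EMIT:P1(v=0,ok=F)] out:-; bubbles=1
Tick 5: [PARSE:-, VALIDATE:P3(v=16,ok=F), TRANSFORM:P2(v=0,ok=F), EMIT:-] out:P1(v=0); bubbles=2
Tick 6: [PARSE:-, VALIDATE:-, TRANSFORM:P3(v=0,ok=F), EMIT:P2(v=0,ok=F)] out:-; bubbles=2
Tick 7: [PARSE:-, VALIDATE:-, TRANSFORM:-, EMIT:P3(v=0,ok=F)] out:P2(v=0); bubbles=3
Tick 8: [PARSE:P4(v=1,ok=F), VALIDATE:-, TRANSFORM:-, EMIT:-] out:P3(v=0); bubbles=3
Tick 9: [PARSE:P5(v=18,ok=F), VALIDATE:P4(v=1,ok=T), TRANSFORM:-, EMIT:-] out:-; bubbles=2
Tick 10: [PARSE:P6(v=4,ok=F), VALIDATE:P5(v=18,ok=F), TRANSFORM:P4(v=5,ok=T), EMIT:-] out:-; bubbles=1
Tick 11: [PARSE:-, VALIDATE:P6(v=4,ok=F), TRANSFORM:P5(v=0,ok=F), EMIT:P4(v=5,ok=T)] out:-; bubbles=1
Tick 12: [PARSE:-, VALIDATE:-, TRANSFORM:P6(v=0,ok=F), EMIT:P5(v=0,ok=F)] out:P4(v=5); bubbles=2
Tick 13: [PARSE:-, VALIDATE:-, TRANSFORM:-, EMIT:P6(v=0,ok=F)] out:P5(v=0); bubbles=3
Tick 14: [PARSE:-, VALIDATE:-, TRANSFORM:-, EMIT:-] out:P6(v=0); bubbles=4
Total bubble-slots: 32

Answer: 32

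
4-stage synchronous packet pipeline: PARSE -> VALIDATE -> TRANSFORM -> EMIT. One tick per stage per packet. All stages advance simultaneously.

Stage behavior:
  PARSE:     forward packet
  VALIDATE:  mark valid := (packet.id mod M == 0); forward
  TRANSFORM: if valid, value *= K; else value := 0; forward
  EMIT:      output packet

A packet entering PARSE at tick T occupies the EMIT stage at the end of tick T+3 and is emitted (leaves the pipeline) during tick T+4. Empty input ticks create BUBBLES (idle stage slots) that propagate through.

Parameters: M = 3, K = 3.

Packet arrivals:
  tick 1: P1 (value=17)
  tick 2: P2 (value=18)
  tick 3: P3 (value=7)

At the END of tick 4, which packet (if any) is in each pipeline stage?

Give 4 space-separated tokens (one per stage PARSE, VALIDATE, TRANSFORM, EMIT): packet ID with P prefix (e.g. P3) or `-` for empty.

Answer: - P3 P2 P1

Derivation:
Tick 1: [PARSE:P1(v=17,ok=F), VALIDATE:-, TRANSFORM:-, EMIT:-] out:-; in:P1
Tick 2: [PARSE:P2(v=18,ok=F), VALIDATE:P1(v=17,ok=F), TRANSFORM:-, EMIT:-] out:-; in:P2
Tick 3: [PARSE:P3(v=7,ok=F), VALIDATE:P2(v=18,ok=F), TRANSFORM:P1(v=0,ok=F), EMIT:-] out:-; in:P3
Tick 4: [PARSE:-, VALIDATE:P3(v=7,ok=T), TRANSFORM:P2(v=0,ok=F), EMIT:P1(v=0,ok=F)] out:-; in:-
At end of tick 4: ['-', 'P3', 'P2', 'P1']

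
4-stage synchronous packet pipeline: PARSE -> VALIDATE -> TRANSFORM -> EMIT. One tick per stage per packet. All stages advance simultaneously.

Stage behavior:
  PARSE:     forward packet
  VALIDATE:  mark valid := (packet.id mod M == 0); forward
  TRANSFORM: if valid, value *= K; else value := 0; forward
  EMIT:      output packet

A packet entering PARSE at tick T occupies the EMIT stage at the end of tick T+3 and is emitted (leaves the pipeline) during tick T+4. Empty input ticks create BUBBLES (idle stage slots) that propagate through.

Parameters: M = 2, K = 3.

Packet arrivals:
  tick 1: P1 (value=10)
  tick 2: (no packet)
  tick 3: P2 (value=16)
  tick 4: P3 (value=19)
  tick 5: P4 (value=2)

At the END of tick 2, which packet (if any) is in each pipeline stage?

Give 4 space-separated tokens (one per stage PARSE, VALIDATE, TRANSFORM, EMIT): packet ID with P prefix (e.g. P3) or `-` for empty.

Answer: - P1 - -

Derivation:
Tick 1: [PARSE:P1(v=10,ok=F), VALIDATE:-, TRANSFORM:-, EMIT:-] out:-; in:P1
Tick 2: [PARSE:-, VALIDATE:P1(v=10,ok=F), TRANSFORM:-, EMIT:-] out:-; in:-
At end of tick 2: ['-', 'P1', '-', '-']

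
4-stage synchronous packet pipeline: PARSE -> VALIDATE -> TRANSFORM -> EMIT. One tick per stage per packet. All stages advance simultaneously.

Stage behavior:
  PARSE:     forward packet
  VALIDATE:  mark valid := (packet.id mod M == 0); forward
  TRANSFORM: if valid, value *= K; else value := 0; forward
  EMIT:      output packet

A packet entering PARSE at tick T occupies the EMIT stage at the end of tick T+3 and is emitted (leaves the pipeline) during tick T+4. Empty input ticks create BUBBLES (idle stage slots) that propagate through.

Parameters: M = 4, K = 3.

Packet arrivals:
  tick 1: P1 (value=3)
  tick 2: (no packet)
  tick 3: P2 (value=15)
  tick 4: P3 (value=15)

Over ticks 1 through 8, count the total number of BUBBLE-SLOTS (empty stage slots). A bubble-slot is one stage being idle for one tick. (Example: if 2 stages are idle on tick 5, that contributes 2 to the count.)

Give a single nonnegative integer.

Tick 1: [PARSE:P1(v=3,ok=F), VALIDATE:-, TRANSFORM:-, EMIT:-] out:-; bubbles=3
Tick 2: [PARSE:-, VALIDATE:P1(v=3,ok=F), TRANSFORM:-, EMIT:-] out:-; bubbles=3
Tick 3: [PARSE:P2(v=15,ok=F), VALIDATE:-, TRANSFORM:P1(v=0,ok=F), EMIT:-] out:-; bubbles=2
Tick 4: [PARSE:P3(v=15,ok=F), VALIDATE:P2(v=15,ok=F), TRANSFORM:-, EMIT:P1(v=0,ok=F)] out:-; bubbles=1
Tick 5: [PARSE:-, VALIDATE:P3(v=15,ok=F), TRANSFORM:P2(v=0,ok=F), EMIT:-] out:P1(v=0); bubbles=2
Tick 6: [PARSE:-, VALIDATE:-, TRANSFORM:P3(v=0,ok=F), EMIT:P2(v=0,ok=F)] out:-; bubbles=2
Tick 7: [PARSE:-, VALIDATE:-, TRANSFORM:-, EMIT:P3(v=0,ok=F)] out:P2(v=0); bubbles=3
Tick 8: [PARSE:-, VALIDATE:-, TRANSFORM:-, EMIT:-] out:P3(v=0); bubbles=4
Total bubble-slots: 20

Answer: 20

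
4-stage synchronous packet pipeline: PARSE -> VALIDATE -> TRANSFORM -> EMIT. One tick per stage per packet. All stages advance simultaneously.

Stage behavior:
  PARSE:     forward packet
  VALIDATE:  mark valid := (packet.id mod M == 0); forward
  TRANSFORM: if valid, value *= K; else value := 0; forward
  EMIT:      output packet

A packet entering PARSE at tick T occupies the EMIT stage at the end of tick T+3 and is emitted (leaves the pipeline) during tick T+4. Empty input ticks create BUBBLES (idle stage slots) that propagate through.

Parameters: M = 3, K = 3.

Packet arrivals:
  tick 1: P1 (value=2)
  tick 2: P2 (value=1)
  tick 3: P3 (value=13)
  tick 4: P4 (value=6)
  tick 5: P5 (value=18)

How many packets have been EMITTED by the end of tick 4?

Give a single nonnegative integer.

Answer: 0

Derivation:
Tick 1: [PARSE:P1(v=2,ok=F), VALIDATE:-, TRANSFORM:-, EMIT:-] out:-; in:P1
Tick 2: [PARSE:P2(v=1,ok=F), VALIDATE:P1(v=2,ok=F), TRANSFORM:-, EMIT:-] out:-; in:P2
Tick 3: [PARSE:P3(v=13,ok=F), VALIDATE:P2(v=1,ok=F), TRANSFORM:P1(v=0,ok=F), EMIT:-] out:-; in:P3
Tick 4: [PARSE:P4(v=6,ok=F), VALIDATE:P3(v=13,ok=T), TRANSFORM:P2(v=0,ok=F), EMIT:P1(v=0,ok=F)] out:-; in:P4
Emitted by tick 4: []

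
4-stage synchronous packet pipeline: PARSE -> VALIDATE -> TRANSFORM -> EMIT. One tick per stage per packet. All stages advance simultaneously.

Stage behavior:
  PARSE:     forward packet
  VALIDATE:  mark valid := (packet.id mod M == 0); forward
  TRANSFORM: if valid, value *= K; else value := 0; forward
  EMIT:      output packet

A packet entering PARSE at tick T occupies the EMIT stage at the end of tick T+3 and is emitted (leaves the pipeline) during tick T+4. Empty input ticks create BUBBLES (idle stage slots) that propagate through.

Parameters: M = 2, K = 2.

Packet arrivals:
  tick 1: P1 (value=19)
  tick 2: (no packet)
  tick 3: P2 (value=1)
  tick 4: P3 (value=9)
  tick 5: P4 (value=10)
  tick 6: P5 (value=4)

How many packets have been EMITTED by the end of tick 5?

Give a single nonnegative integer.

Answer: 1

Derivation:
Tick 1: [PARSE:P1(v=19,ok=F), VALIDATE:-, TRANSFORM:-, EMIT:-] out:-; in:P1
Tick 2: [PARSE:-, VALIDATE:P1(v=19,ok=F), TRANSFORM:-, EMIT:-] out:-; in:-
Tick 3: [PARSE:P2(v=1,ok=F), VALIDATE:-, TRANSFORM:P1(v=0,ok=F), EMIT:-] out:-; in:P2
Tick 4: [PARSE:P3(v=9,ok=F), VALIDATE:P2(v=1,ok=T), TRANSFORM:-, EMIT:P1(v=0,ok=F)] out:-; in:P3
Tick 5: [PARSE:P4(v=10,ok=F), VALIDATE:P3(v=9,ok=F), TRANSFORM:P2(v=2,ok=T), EMIT:-] out:P1(v=0); in:P4
Emitted by tick 5: ['P1']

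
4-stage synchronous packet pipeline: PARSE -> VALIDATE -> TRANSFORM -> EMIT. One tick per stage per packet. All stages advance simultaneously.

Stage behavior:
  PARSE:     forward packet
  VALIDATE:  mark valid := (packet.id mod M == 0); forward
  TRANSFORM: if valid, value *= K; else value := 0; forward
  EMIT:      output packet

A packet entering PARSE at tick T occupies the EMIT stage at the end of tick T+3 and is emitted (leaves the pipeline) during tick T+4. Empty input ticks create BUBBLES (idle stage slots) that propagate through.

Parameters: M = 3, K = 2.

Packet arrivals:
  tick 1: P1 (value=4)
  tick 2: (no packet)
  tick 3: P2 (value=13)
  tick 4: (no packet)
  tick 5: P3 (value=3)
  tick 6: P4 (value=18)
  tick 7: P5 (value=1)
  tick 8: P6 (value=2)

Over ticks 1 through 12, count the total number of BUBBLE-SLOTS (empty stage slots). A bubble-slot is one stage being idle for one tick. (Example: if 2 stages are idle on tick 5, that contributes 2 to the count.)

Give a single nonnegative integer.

Tick 1: [PARSE:P1(v=4,ok=F), VALIDATE:-, TRANSFORM:-, EMIT:-] out:-; bubbles=3
Tick 2: [PARSE:-, VALIDATE:P1(v=4,ok=F), TRANSFORM:-, EMIT:-] out:-; bubbles=3
Tick 3: [PARSE:P2(v=13,ok=F), VALIDATE:-, TRANSFORM:P1(v=0,ok=F), EMIT:-] out:-; bubbles=2
Tick 4: [PARSE:-, VALIDATE:P2(v=13,ok=F), TRANSFORM:-, EMIT:P1(v=0,ok=F)] out:-; bubbles=2
Tick 5: [PARSE:P3(v=3,ok=F), VALIDATE:-, TRANSFORM:P2(v=0,ok=F), EMIT:-] out:P1(v=0); bubbles=2
Tick 6: [PARSE:P4(v=18,ok=F), VALIDATE:P3(v=3,ok=T), TRANSFORM:-, EMIT:P2(v=0,ok=F)] out:-; bubbles=1
Tick 7: [PARSE:P5(v=1,ok=F), VALIDATE:P4(v=18,ok=F), TRANSFORM:P3(v=6,ok=T), EMIT:-] out:P2(v=0); bubbles=1
Tick 8: [PARSE:P6(v=2,ok=F), VALIDATE:P5(v=1,ok=F), TRANSFORM:P4(v=0,ok=F), EMIT:P3(v=6,ok=T)] out:-; bubbles=0
Tick 9: [PARSE:-, VALIDATE:P6(v=2,ok=T), TRANSFORM:P5(v=0,ok=F), EMIT:P4(v=0,ok=F)] out:P3(v=6); bubbles=1
Tick 10: [PARSE:-, VALIDATE:-, TRANSFORM:P6(v=4,ok=T), EMIT:P5(v=0,ok=F)] out:P4(v=0); bubbles=2
Tick 11: [PARSE:-, VALIDATE:-, TRANSFORM:-, EMIT:P6(v=4,ok=T)] out:P5(v=0); bubbles=3
Tick 12: [PARSE:-, VALIDATE:-, TRANSFORM:-, EMIT:-] out:P6(v=4); bubbles=4
Total bubble-slots: 24

Answer: 24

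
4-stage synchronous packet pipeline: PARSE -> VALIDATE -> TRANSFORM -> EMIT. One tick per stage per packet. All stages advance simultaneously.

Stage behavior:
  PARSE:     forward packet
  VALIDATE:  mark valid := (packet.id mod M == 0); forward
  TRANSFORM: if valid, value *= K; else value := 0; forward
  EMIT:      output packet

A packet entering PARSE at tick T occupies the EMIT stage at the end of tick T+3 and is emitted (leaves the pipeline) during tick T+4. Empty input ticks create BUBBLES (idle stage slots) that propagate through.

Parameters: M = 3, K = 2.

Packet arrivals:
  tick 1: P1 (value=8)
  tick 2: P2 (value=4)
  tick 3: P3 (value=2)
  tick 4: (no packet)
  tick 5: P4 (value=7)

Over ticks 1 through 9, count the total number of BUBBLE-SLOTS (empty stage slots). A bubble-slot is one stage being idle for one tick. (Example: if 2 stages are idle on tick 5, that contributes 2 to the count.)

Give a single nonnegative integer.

Answer: 20

Derivation:
Tick 1: [PARSE:P1(v=8,ok=F), VALIDATE:-, TRANSFORM:-, EMIT:-] out:-; bubbles=3
Tick 2: [PARSE:P2(v=4,ok=F), VALIDATE:P1(v=8,ok=F), TRANSFORM:-, EMIT:-] out:-; bubbles=2
Tick 3: [PARSE:P3(v=2,ok=F), VALIDATE:P2(v=4,ok=F), TRANSFORM:P1(v=0,ok=F), EMIT:-] out:-; bubbles=1
Tick 4: [PARSE:-, VALIDATE:P3(v=2,ok=T), TRANSFORM:P2(v=0,ok=F), EMIT:P1(v=0,ok=F)] out:-; bubbles=1
Tick 5: [PARSE:P4(v=7,ok=F), VALIDATE:-, TRANSFORM:P3(v=4,ok=T), EMIT:P2(v=0,ok=F)] out:P1(v=0); bubbles=1
Tick 6: [PARSE:-, VALIDATE:P4(v=7,ok=F), TRANSFORM:-, EMIT:P3(v=4,ok=T)] out:P2(v=0); bubbles=2
Tick 7: [PARSE:-, VALIDATE:-, TRANSFORM:P4(v=0,ok=F), EMIT:-] out:P3(v=4); bubbles=3
Tick 8: [PARSE:-, VALIDATE:-, TRANSFORM:-, EMIT:P4(v=0,ok=F)] out:-; bubbles=3
Tick 9: [PARSE:-, VALIDATE:-, TRANSFORM:-, EMIT:-] out:P4(v=0); bubbles=4
Total bubble-slots: 20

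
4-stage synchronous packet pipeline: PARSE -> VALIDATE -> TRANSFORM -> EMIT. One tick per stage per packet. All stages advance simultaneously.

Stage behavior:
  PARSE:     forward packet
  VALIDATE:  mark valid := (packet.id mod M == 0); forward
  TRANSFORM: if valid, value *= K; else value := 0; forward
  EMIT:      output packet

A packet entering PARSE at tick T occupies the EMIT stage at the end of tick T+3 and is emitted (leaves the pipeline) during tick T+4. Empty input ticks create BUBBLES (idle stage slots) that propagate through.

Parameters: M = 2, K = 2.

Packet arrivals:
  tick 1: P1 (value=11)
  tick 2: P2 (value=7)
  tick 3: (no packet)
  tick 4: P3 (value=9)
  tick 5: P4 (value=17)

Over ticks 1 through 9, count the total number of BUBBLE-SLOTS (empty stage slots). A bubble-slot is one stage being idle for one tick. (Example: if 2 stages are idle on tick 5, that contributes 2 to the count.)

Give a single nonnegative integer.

Answer: 20

Derivation:
Tick 1: [PARSE:P1(v=11,ok=F), VALIDATE:-, TRANSFORM:-, EMIT:-] out:-; bubbles=3
Tick 2: [PARSE:P2(v=7,ok=F), VALIDATE:P1(v=11,ok=F), TRANSFORM:-, EMIT:-] out:-; bubbles=2
Tick 3: [PARSE:-, VALIDATE:P2(v=7,ok=T), TRANSFORM:P1(v=0,ok=F), EMIT:-] out:-; bubbles=2
Tick 4: [PARSE:P3(v=9,ok=F), VALIDATE:-, TRANSFORM:P2(v=14,ok=T), EMIT:P1(v=0,ok=F)] out:-; bubbles=1
Tick 5: [PARSE:P4(v=17,ok=F), VALIDATE:P3(v=9,ok=F), TRANSFORM:-, EMIT:P2(v=14,ok=T)] out:P1(v=0); bubbles=1
Tick 6: [PARSE:-, VALIDATE:P4(v=17,ok=T), TRANSFORM:P3(v=0,ok=F), EMIT:-] out:P2(v=14); bubbles=2
Tick 7: [PARSE:-, VALIDATE:-, TRANSFORM:P4(v=34,ok=T), EMIT:P3(v=0,ok=F)] out:-; bubbles=2
Tick 8: [PARSE:-, VALIDATE:-, TRANSFORM:-, EMIT:P4(v=34,ok=T)] out:P3(v=0); bubbles=3
Tick 9: [PARSE:-, VALIDATE:-, TRANSFORM:-, EMIT:-] out:P4(v=34); bubbles=4
Total bubble-slots: 20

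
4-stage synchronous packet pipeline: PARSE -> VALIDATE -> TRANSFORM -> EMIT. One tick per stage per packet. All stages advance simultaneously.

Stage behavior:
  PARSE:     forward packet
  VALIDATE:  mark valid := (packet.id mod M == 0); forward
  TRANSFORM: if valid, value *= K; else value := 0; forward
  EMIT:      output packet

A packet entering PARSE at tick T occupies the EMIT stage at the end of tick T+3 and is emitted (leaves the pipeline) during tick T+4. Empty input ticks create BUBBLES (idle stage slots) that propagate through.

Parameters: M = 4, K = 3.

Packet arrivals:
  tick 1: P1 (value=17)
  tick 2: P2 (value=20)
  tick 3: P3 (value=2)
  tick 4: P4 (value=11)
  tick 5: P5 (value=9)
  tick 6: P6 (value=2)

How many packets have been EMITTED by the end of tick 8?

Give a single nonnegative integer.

Answer: 4

Derivation:
Tick 1: [PARSE:P1(v=17,ok=F), VALIDATE:-, TRANSFORM:-, EMIT:-] out:-; in:P1
Tick 2: [PARSE:P2(v=20,ok=F), VALIDATE:P1(v=17,ok=F), TRANSFORM:-, EMIT:-] out:-; in:P2
Tick 3: [PARSE:P3(v=2,ok=F), VALIDATE:P2(v=20,ok=F), TRANSFORM:P1(v=0,ok=F), EMIT:-] out:-; in:P3
Tick 4: [PARSE:P4(v=11,ok=F), VALIDATE:P3(v=2,ok=F), TRANSFORM:P2(v=0,ok=F), EMIT:P1(v=0,ok=F)] out:-; in:P4
Tick 5: [PARSE:P5(v=9,ok=F), VALIDATE:P4(v=11,ok=T), TRANSFORM:P3(v=0,ok=F), EMIT:P2(v=0,ok=F)] out:P1(v=0); in:P5
Tick 6: [PARSE:P6(v=2,ok=F), VALIDATE:P5(v=9,ok=F), TRANSFORM:P4(v=33,ok=T), EMIT:P3(v=0,ok=F)] out:P2(v=0); in:P6
Tick 7: [PARSE:-, VALIDATE:P6(v=2,ok=F), TRANSFORM:P5(v=0,ok=F), EMIT:P4(v=33,ok=T)] out:P3(v=0); in:-
Tick 8: [PARSE:-, VALIDATE:-, TRANSFORM:P6(v=0,ok=F), EMIT:P5(v=0,ok=F)] out:P4(v=33); in:-
Emitted by tick 8: ['P1', 'P2', 'P3', 'P4']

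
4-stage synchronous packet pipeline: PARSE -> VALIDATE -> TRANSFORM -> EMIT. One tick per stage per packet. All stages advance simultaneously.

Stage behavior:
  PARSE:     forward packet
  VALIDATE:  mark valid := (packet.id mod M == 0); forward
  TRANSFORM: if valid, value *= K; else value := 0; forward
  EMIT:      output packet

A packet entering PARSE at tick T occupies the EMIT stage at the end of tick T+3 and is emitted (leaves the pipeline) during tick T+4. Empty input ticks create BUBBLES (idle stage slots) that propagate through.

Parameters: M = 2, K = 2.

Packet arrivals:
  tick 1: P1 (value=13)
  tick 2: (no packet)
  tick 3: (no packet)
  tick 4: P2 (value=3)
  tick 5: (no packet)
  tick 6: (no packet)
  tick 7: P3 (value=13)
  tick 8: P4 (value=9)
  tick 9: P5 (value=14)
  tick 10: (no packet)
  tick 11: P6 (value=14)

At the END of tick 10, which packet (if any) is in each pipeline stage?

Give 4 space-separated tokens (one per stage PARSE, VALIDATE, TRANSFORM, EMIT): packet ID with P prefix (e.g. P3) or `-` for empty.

Tick 1: [PARSE:P1(v=13,ok=F), VALIDATE:-, TRANSFORM:-, EMIT:-] out:-; in:P1
Tick 2: [PARSE:-, VALIDATE:P1(v=13,ok=F), TRANSFORM:-, EMIT:-] out:-; in:-
Tick 3: [PARSE:-, VALIDATE:-, TRANSFORM:P1(v=0,ok=F), EMIT:-] out:-; in:-
Tick 4: [PARSE:P2(v=3,ok=F), VALIDATE:-, TRANSFORM:-, EMIT:P1(v=0,ok=F)] out:-; in:P2
Tick 5: [PARSE:-, VALIDATE:P2(v=3,ok=T), TRANSFORM:-, EMIT:-] out:P1(v=0); in:-
Tick 6: [PARSE:-, VALIDATE:-, TRANSFORM:P2(v=6,ok=T), EMIT:-] out:-; in:-
Tick 7: [PARSE:P3(v=13,ok=F), VALIDATE:-, TRANSFORM:-, EMIT:P2(v=6,ok=T)] out:-; in:P3
Tick 8: [PARSE:P4(v=9,ok=F), VALIDATE:P3(v=13,ok=F), TRANSFORM:-, EMIT:-] out:P2(v=6); in:P4
Tick 9: [PARSE:P5(v=14,ok=F), VALIDATE:P4(v=9,ok=T), TRANSFORM:P3(v=0,ok=F), EMIT:-] out:-; in:P5
Tick 10: [PARSE:-, VALIDATE:P5(v=14,ok=F), TRANSFORM:P4(v=18,ok=T), EMIT:P3(v=0,ok=F)] out:-; in:-
At end of tick 10: ['-', 'P5', 'P4', 'P3']

Answer: - P5 P4 P3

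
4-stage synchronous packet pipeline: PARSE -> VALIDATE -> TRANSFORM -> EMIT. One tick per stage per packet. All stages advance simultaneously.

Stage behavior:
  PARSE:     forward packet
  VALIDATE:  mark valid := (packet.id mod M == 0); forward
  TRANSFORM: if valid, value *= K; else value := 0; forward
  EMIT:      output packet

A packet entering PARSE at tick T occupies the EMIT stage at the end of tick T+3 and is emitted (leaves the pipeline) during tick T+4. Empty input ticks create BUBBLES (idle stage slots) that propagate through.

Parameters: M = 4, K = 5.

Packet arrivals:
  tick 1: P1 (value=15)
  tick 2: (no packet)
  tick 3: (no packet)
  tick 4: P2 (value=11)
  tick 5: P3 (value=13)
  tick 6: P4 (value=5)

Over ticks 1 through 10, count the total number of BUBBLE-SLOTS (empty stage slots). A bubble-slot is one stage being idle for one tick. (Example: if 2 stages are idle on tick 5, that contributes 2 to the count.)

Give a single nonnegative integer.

Tick 1: [PARSE:P1(v=15,ok=F), VALIDATE:-, TRANSFORM:-, EMIT:-] out:-; bubbles=3
Tick 2: [PARSE:-, VALIDATE:P1(v=15,ok=F), TRANSFORM:-, EMIT:-] out:-; bubbles=3
Tick 3: [PARSE:-, VALIDATE:-, TRANSFORM:P1(v=0,ok=F), EMIT:-] out:-; bubbles=3
Tick 4: [PARSE:P2(v=11,ok=F), VALIDATE:-, TRANSFORM:-, EMIT:P1(v=0,ok=F)] out:-; bubbles=2
Tick 5: [PARSE:P3(v=13,ok=F), VALIDATE:P2(v=11,ok=F), TRANSFORM:-, EMIT:-] out:P1(v=0); bubbles=2
Tick 6: [PARSE:P4(v=5,ok=F), VALIDATE:P3(v=13,ok=F), TRANSFORM:P2(v=0,ok=F), EMIT:-] out:-; bubbles=1
Tick 7: [PARSE:-, VALIDATE:P4(v=5,ok=T), TRANSFORM:P3(v=0,ok=F), EMIT:P2(v=0,ok=F)] out:-; bubbles=1
Tick 8: [PARSE:-, VALIDATE:-, TRANSFORM:P4(v=25,ok=T), EMIT:P3(v=0,ok=F)] out:P2(v=0); bubbles=2
Tick 9: [PARSE:-, VALIDATE:-, TRANSFORM:-, EMIT:P4(v=25,ok=T)] out:P3(v=0); bubbles=3
Tick 10: [PARSE:-, VALIDATE:-, TRANSFORM:-, EMIT:-] out:P4(v=25); bubbles=4
Total bubble-slots: 24

Answer: 24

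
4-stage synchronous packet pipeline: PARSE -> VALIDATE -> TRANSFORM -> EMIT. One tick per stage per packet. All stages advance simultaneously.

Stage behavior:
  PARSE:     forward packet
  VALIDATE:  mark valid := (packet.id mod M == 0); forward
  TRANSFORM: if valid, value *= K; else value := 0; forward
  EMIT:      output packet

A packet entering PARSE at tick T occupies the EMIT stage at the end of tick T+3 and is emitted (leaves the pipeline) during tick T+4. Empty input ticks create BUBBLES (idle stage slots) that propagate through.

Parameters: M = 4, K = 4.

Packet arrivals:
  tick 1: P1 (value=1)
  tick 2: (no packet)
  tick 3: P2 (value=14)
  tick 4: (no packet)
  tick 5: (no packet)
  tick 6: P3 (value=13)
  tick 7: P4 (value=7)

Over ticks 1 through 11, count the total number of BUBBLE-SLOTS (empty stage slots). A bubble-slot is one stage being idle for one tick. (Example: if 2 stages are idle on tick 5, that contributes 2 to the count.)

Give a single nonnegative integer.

Answer: 28

Derivation:
Tick 1: [PARSE:P1(v=1,ok=F), VALIDATE:-, TRANSFORM:-, EMIT:-] out:-; bubbles=3
Tick 2: [PARSE:-, VALIDATE:P1(v=1,ok=F), TRANSFORM:-, EMIT:-] out:-; bubbles=3
Tick 3: [PARSE:P2(v=14,ok=F), VALIDATE:-, TRANSFORM:P1(v=0,ok=F), EMIT:-] out:-; bubbles=2
Tick 4: [PARSE:-, VALIDATE:P2(v=14,ok=F), TRANSFORM:-, EMIT:P1(v=0,ok=F)] out:-; bubbles=2
Tick 5: [PARSE:-, VALIDATE:-, TRANSFORM:P2(v=0,ok=F), EMIT:-] out:P1(v=0); bubbles=3
Tick 6: [PARSE:P3(v=13,ok=F), VALIDATE:-, TRANSFORM:-, EMIT:P2(v=0,ok=F)] out:-; bubbles=2
Tick 7: [PARSE:P4(v=7,ok=F), VALIDATE:P3(v=13,ok=F), TRANSFORM:-, EMIT:-] out:P2(v=0); bubbles=2
Tick 8: [PARSE:-, VALIDATE:P4(v=7,ok=T), TRANSFORM:P3(v=0,ok=F), EMIT:-] out:-; bubbles=2
Tick 9: [PARSE:-, VALIDATE:-, TRANSFORM:P4(v=28,ok=T), EMIT:P3(v=0,ok=F)] out:-; bubbles=2
Tick 10: [PARSE:-, VALIDATE:-, TRANSFORM:-, EMIT:P4(v=28,ok=T)] out:P3(v=0); bubbles=3
Tick 11: [PARSE:-, VALIDATE:-, TRANSFORM:-, EMIT:-] out:P4(v=28); bubbles=4
Total bubble-slots: 28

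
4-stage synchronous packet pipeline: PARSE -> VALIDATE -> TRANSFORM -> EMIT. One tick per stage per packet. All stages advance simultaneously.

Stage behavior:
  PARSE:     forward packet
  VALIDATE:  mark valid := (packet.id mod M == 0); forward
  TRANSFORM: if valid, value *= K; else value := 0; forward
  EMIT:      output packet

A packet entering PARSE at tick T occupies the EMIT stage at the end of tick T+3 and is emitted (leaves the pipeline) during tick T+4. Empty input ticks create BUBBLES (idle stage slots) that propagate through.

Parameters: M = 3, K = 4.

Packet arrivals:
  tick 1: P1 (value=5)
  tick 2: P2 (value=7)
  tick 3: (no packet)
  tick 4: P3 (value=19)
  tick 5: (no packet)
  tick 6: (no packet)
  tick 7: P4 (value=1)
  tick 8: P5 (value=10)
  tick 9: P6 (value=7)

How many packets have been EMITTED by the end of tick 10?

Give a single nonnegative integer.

Tick 1: [PARSE:P1(v=5,ok=F), VALIDATE:-, TRANSFORM:-, EMIT:-] out:-; in:P1
Tick 2: [PARSE:P2(v=7,ok=F), VALIDATE:P1(v=5,ok=F), TRANSFORM:-, EMIT:-] out:-; in:P2
Tick 3: [PARSE:-, VALIDATE:P2(v=7,ok=F), TRANSFORM:P1(v=0,ok=F), EMIT:-] out:-; in:-
Tick 4: [PARSE:P3(v=19,ok=F), VALIDATE:-, TRANSFORM:P2(v=0,ok=F), EMIT:P1(v=0,ok=F)] out:-; in:P3
Tick 5: [PARSE:-, VALIDATE:P3(v=19,ok=T), TRANSFORM:-, EMIT:P2(v=0,ok=F)] out:P1(v=0); in:-
Tick 6: [PARSE:-, VALIDATE:-, TRANSFORM:P3(v=76,ok=T), EMIT:-] out:P2(v=0); in:-
Tick 7: [PARSE:P4(v=1,ok=F), VALIDATE:-, TRANSFORM:-, EMIT:P3(v=76,ok=T)] out:-; in:P4
Tick 8: [PARSE:P5(v=10,ok=F), VALIDATE:P4(v=1,ok=F), TRANSFORM:-, EMIT:-] out:P3(v=76); in:P5
Tick 9: [PARSE:P6(v=7,ok=F), VALIDATE:P5(v=10,ok=F), TRANSFORM:P4(v=0,ok=F), EMIT:-] out:-; in:P6
Tick 10: [PARSE:-, VALIDATE:P6(v=7,ok=T), TRANSFORM:P5(v=0,ok=F), EMIT:P4(v=0,ok=F)] out:-; in:-
Emitted by tick 10: ['P1', 'P2', 'P3']

Answer: 3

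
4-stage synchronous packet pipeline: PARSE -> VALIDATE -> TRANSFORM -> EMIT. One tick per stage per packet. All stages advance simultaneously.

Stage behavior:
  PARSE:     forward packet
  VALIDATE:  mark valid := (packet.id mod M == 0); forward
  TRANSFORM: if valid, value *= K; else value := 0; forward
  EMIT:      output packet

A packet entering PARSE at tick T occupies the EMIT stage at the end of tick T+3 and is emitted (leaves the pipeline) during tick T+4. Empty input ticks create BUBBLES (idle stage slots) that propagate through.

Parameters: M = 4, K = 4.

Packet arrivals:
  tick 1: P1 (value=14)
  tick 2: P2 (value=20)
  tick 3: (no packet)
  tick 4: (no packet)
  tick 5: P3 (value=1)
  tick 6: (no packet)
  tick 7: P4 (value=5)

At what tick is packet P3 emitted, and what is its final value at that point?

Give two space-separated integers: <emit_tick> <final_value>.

Tick 1: [PARSE:P1(v=14,ok=F), VALIDATE:-, TRANSFORM:-, EMIT:-] out:-; in:P1
Tick 2: [PARSE:P2(v=20,ok=F), VALIDATE:P1(v=14,ok=F), TRANSFORM:-, EMIT:-] out:-; in:P2
Tick 3: [PARSE:-, VALIDATE:P2(v=20,ok=F), TRANSFORM:P1(v=0,ok=F), EMIT:-] out:-; in:-
Tick 4: [PARSE:-, VALIDATE:-, TRANSFORM:P2(v=0,ok=F), EMIT:P1(v=0,ok=F)] out:-; in:-
Tick 5: [PARSE:P3(v=1,ok=F), VALIDATE:-, TRANSFORM:-, EMIT:P2(v=0,ok=F)] out:P1(v=0); in:P3
Tick 6: [PARSE:-, VALIDATE:P3(v=1,ok=F), TRANSFORM:-, EMIT:-] out:P2(v=0); in:-
Tick 7: [PARSE:P4(v=5,ok=F), VALIDATE:-, TRANSFORM:P3(v=0,ok=F), EMIT:-] out:-; in:P4
Tick 8: [PARSE:-, VALIDATE:P4(v=5,ok=T), TRANSFORM:-, EMIT:P3(v=0,ok=F)] out:-; in:-
Tick 9: [PARSE:-, VALIDATE:-, TRANSFORM:P4(v=20,ok=T), EMIT:-] out:P3(v=0); in:-
Tick 10: [PARSE:-, VALIDATE:-, TRANSFORM:-, EMIT:P4(v=20,ok=T)] out:-; in:-
Tick 11: [PARSE:-, VALIDATE:-, TRANSFORM:-, EMIT:-] out:P4(v=20); in:-
P3: arrives tick 5, valid=False (id=3, id%4=3), emit tick 9, final value 0

Answer: 9 0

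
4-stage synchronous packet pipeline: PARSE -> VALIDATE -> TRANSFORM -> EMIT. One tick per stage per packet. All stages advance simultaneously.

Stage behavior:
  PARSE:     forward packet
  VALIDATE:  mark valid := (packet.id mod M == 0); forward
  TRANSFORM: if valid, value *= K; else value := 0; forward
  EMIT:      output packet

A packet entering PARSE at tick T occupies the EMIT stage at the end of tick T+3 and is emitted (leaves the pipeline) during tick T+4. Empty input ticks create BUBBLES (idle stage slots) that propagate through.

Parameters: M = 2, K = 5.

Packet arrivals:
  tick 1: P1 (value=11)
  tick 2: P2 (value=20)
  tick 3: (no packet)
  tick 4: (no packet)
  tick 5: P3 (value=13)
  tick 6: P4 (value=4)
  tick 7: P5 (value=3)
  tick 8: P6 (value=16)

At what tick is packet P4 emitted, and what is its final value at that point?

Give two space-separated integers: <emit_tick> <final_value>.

Answer: 10 20

Derivation:
Tick 1: [PARSE:P1(v=11,ok=F), VALIDATE:-, TRANSFORM:-, EMIT:-] out:-; in:P1
Tick 2: [PARSE:P2(v=20,ok=F), VALIDATE:P1(v=11,ok=F), TRANSFORM:-, EMIT:-] out:-; in:P2
Tick 3: [PARSE:-, VALIDATE:P2(v=20,ok=T), TRANSFORM:P1(v=0,ok=F), EMIT:-] out:-; in:-
Tick 4: [PARSE:-, VALIDATE:-, TRANSFORM:P2(v=100,ok=T), EMIT:P1(v=0,ok=F)] out:-; in:-
Tick 5: [PARSE:P3(v=13,ok=F), VALIDATE:-, TRANSFORM:-, EMIT:P2(v=100,ok=T)] out:P1(v=0); in:P3
Tick 6: [PARSE:P4(v=4,ok=F), VALIDATE:P3(v=13,ok=F), TRANSFORM:-, EMIT:-] out:P2(v=100); in:P4
Tick 7: [PARSE:P5(v=3,ok=F), VALIDATE:P4(v=4,ok=T), TRANSFORM:P3(v=0,ok=F), EMIT:-] out:-; in:P5
Tick 8: [PARSE:P6(v=16,ok=F), VALIDATE:P5(v=3,ok=F), TRANSFORM:P4(v=20,ok=T), EMIT:P3(v=0,ok=F)] out:-; in:P6
Tick 9: [PARSE:-, VALIDATE:P6(v=16,ok=T), TRANSFORM:P5(v=0,ok=F), EMIT:P4(v=20,ok=T)] out:P3(v=0); in:-
Tick 10: [PARSE:-, VALIDATE:-, TRANSFORM:P6(v=80,ok=T), EMIT:P5(v=0,ok=F)] out:P4(v=20); in:-
Tick 11: [PARSE:-, VALIDATE:-, TRANSFORM:-, EMIT:P6(v=80,ok=T)] out:P5(v=0); in:-
Tick 12: [PARSE:-, VALIDATE:-, TRANSFORM:-, EMIT:-] out:P6(v=80); in:-
P4: arrives tick 6, valid=True (id=4, id%2=0), emit tick 10, final value 20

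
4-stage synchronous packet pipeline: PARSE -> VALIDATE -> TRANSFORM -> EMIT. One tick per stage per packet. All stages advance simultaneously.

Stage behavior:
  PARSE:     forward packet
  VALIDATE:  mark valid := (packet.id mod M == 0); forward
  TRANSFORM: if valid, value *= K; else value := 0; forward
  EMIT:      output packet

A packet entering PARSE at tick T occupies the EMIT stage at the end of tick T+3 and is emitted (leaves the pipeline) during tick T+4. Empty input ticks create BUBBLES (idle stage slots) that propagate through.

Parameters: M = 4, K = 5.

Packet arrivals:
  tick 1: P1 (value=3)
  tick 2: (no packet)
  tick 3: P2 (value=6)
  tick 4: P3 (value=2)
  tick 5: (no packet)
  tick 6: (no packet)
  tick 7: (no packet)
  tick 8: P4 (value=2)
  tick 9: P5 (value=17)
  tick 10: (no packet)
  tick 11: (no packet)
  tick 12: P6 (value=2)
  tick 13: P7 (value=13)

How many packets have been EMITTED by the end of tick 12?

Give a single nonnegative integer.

Tick 1: [PARSE:P1(v=3,ok=F), VALIDATE:-, TRANSFORM:-, EMIT:-] out:-; in:P1
Tick 2: [PARSE:-, VALIDATE:P1(v=3,ok=F), TRANSFORM:-, EMIT:-] out:-; in:-
Tick 3: [PARSE:P2(v=6,ok=F), VALIDATE:-, TRANSFORM:P1(v=0,ok=F), EMIT:-] out:-; in:P2
Tick 4: [PARSE:P3(v=2,ok=F), VALIDATE:P2(v=6,ok=F), TRANSFORM:-, EMIT:P1(v=0,ok=F)] out:-; in:P3
Tick 5: [PARSE:-, VALIDATE:P3(v=2,ok=F), TRANSFORM:P2(v=0,ok=F), EMIT:-] out:P1(v=0); in:-
Tick 6: [PARSE:-, VALIDATE:-, TRANSFORM:P3(v=0,ok=F), EMIT:P2(v=0,ok=F)] out:-; in:-
Tick 7: [PARSE:-, VALIDATE:-, TRANSFORM:-, EMIT:P3(v=0,ok=F)] out:P2(v=0); in:-
Tick 8: [PARSE:P4(v=2,ok=F), VALIDATE:-, TRANSFORM:-, EMIT:-] out:P3(v=0); in:P4
Tick 9: [PARSE:P5(v=17,ok=F), VALIDATE:P4(v=2,ok=T), TRANSFORM:-, EMIT:-] out:-; in:P5
Tick 10: [PARSE:-, VALIDATE:P5(v=17,ok=F), TRANSFORM:P4(v=10,ok=T), EMIT:-] out:-; in:-
Tick 11: [PARSE:-, VALIDATE:-, TRANSFORM:P5(v=0,ok=F), EMIT:P4(v=10,ok=T)] out:-; in:-
Tick 12: [PARSE:P6(v=2,ok=F), VALIDATE:-, TRANSFORM:-, EMIT:P5(v=0,ok=F)] out:P4(v=10); in:P6
Emitted by tick 12: ['P1', 'P2', 'P3', 'P4']

Answer: 4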